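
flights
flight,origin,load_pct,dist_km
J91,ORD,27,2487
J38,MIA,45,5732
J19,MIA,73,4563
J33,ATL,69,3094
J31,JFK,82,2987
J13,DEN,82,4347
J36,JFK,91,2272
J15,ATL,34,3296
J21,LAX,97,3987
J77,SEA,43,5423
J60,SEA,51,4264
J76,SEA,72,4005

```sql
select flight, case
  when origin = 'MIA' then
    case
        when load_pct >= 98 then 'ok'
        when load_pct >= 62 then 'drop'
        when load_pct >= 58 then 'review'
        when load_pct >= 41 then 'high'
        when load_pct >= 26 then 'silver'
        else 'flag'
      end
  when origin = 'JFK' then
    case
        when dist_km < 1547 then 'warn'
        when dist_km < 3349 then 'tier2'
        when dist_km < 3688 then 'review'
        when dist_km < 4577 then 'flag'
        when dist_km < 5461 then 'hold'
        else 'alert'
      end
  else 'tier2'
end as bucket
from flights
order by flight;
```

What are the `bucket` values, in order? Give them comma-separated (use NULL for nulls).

flight=J13: origin='DEN' → outer ELSE → tier2
flight=J15: origin='ATL' → outer ELSE → tier2
flight=J19: origin='MIA' → inner[load_pct >= 62] → drop
flight=J21: origin='LAX' → outer ELSE → tier2
flight=J31: origin='JFK' → inner[dist_km < 3349] → tier2
flight=J33: origin='ATL' → outer ELSE → tier2
flight=J36: origin='JFK' → inner[dist_km < 3349] → tier2
flight=J38: origin='MIA' → inner[load_pct >= 41] → high
flight=J60: origin='SEA' → outer ELSE → tier2
flight=J76: origin='SEA' → outer ELSE → tier2
flight=J77: origin='SEA' → outer ELSE → tier2
flight=J91: origin='ORD' → outer ELSE → tier2

tier2, tier2, drop, tier2, tier2, tier2, tier2, high, tier2, tier2, tier2, tier2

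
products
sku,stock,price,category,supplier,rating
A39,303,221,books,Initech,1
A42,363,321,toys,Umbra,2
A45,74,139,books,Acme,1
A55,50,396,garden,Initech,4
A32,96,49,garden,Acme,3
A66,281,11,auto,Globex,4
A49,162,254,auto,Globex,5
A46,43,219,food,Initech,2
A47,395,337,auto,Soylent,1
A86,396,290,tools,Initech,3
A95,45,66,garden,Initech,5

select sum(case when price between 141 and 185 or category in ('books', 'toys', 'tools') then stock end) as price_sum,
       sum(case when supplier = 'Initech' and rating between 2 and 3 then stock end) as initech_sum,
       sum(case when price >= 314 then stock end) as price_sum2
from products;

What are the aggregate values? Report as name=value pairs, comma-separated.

price_sum=1136, initech_sum=439, price_sum2=808

[price_sum: price between 141 and 185 or category in ('books', 'toys', 'tools')]
sku=A39: ✓ → 303
sku=A42: ✓ → 363
sku=A45: ✓ → 74
sku=A55: ✗
sku=A32: ✗
sku=A66: ✗
sku=A49: ✗
sku=A46: ✗
sku=A47: ✗
sku=A86: ✓ → 396
sku=A95: ✗
price_sum = 303 + 363 + 74 + 396 = 1136
—
[initech_sum: supplier = 'Initech' and rating between 2 and 3]
sku=A39: ✗
sku=A42: ✗
sku=A45: ✗
sku=A55: ✗
sku=A32: ✗
sku=A66: ✗
sku=A49: ✗
sku=A46: ✓ → 43
sku=A47: ✗
sku=A86: ✓ → 396
sku=A95: ✗
initech_sum = 43 + 396 = 439
—
[price_sum2: price >= 314]
sku=A39: ✗
sku=A42: ✓ → 363
sku=A45: ✗
sku=A55: ✓ → 50
sku=A32: ✗
sku=A66: ✗
sku=A49: ✗
sku=A46: ✗
sku=A47: ✓ → 395
sku=A86: ✗
sku=A95: ✗
price_sum2 = 363 + 50 + 395 = 808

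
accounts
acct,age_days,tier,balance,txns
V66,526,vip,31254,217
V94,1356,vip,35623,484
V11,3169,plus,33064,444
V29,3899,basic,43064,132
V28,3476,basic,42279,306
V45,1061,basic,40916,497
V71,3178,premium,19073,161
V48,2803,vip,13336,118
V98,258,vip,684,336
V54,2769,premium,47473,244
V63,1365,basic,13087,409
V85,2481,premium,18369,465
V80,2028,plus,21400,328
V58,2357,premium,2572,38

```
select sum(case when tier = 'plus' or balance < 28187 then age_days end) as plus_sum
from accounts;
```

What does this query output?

17639

acct=V66: ✗
acct=V94: ✗
acct=V11: ✓ → 3169
acct=V29: ✗
acct=V28: ✗
acct=V45: ✗
acct=V71: ✓ → 3178
acct=V48: ✓ → 2803
acct=V98: ✓ → 258
acct=V54: ✗
acct=V63: ✓ → 1365
acct=V85: ✓ → 2481
acct=V80: ✓ → 2028
acct=V58: ✓ → 2357
plus_sum = 3169 + 3178 + 2803 + 258 + 1365 + 2481 + 2028 + 2357 = 17639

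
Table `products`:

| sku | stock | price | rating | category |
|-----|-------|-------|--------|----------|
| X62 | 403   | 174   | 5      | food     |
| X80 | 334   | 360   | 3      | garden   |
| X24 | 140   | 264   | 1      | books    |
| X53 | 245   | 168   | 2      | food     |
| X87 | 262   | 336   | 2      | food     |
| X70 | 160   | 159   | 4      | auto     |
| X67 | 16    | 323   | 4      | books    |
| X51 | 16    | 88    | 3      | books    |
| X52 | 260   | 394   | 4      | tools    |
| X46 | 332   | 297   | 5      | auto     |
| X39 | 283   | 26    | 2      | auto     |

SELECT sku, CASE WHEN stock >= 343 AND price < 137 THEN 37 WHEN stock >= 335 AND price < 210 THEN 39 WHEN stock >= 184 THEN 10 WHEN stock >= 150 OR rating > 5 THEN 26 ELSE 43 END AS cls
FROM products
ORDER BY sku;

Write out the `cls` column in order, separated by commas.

sku=X24: ELSE → 43
sku=X39: stock >= 184 → 10
sku=X46: stock >= 184 → 10
sku=X51: ELSE → 43
sku=X52: stock >= 184 → 10
sku=X53: stock >= 184 → 10
sku=X62: stock >= 335 AND price < 210 → 39
sku=X67: ELSE → 43
sku=X70: stock >= 150 OR rating > 5 → 26
sku=X80: stock >= 184 → 10
sku=X87: stock >= 184 → 10

43, 10, 10, 43, 10, 10, 39, 43, 26, 10, 10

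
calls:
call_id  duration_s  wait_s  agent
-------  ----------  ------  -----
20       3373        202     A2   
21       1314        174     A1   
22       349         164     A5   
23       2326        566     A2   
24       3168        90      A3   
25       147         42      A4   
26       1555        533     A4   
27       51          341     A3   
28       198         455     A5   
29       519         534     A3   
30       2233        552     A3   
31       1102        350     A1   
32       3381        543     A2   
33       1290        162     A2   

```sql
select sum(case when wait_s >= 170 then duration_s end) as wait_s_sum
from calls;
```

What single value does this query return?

16052

call_id=20: ✓ → 3373
call_id=21: ✓ → 1314
call_id=22: ✗
call_id=23: ✓ → 2326
call_id=24: ✗
call_id=25: ✗
call_id=26: ✓ → 1555
call_id=27: ✓ → 51
call_id=28: ✓ → 198
call_id=29: ✓ → 519
call_id=30: ✓ → 2233
call_id=31: ✓ → 1102
call_id=32: ✓ → 3381
call_id=33: ✗
wait_s_sum = 3373 + 1314 + 2326 + 1555 + 51 + 198 + 519 + 2233 + 1102 + 3381 = 16052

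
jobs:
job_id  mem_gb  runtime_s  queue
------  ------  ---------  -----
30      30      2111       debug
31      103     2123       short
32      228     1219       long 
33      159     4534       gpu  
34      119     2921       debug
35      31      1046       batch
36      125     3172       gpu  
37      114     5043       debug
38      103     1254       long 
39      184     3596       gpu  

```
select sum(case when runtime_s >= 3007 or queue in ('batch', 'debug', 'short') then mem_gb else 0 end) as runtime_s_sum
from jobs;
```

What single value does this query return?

job_id=30: ✓ → 30
job_id=31: ✓ → 103
job_id=32: ✗
job_id=33: ✓ → 159
job_id=34: ✓ → 119
job_id=35: ✓ → 31
job_id=36: ✓ → 125
job_id=37: ✓ → 114
job_id=38: ✗
job_id=39: ✓ → 184
runtime_s_sum = 30 + 103 + 159 + 119 + 31 + 125 + 114 + 184 = 865

865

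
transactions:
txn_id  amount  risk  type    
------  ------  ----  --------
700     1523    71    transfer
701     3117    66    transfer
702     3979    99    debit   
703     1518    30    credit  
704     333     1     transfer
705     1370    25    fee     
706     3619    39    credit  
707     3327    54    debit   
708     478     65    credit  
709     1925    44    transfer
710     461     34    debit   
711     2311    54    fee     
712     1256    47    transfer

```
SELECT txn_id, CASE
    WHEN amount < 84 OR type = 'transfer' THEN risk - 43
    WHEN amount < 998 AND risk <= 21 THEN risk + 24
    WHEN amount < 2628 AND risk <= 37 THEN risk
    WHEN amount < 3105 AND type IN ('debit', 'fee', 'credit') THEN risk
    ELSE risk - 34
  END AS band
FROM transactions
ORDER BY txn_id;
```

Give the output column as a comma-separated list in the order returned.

28, 23, 65, 30, -42, 25, 5, 20, 65, 1, 34, 54, 4

txn_id=700: amount < 84 OR type = 'transfer' → 28
txn_id=701: amount < 84 OR type = 'transfer' → 23
txn_id=702: ELSE → 65
txn_id=703: amount < 2628 AND risk <= 37 → 30
txn_id=704: amount < 84 OR type = 'transfer' → -42
txn_id=705: amount < 2628 AND risk <= 37 → 25
txn_id=706: ELSE → 5
txn_id=707: ELSE → 20
txn_id=708: amount < 3105 AND type IN ('debit', 'fee', 'credit') → 65
txn_id=709: amount < 84 OR type = 'transfer' → 1
txn_id=710: amount < 2628 AND risk <= 37 → 34
txn_id=711: amount < 3105 AND type IN ('debit', 'fee', 'credit') → 54
txn_id=712: amount < 84 OR type = 'transfer' → 4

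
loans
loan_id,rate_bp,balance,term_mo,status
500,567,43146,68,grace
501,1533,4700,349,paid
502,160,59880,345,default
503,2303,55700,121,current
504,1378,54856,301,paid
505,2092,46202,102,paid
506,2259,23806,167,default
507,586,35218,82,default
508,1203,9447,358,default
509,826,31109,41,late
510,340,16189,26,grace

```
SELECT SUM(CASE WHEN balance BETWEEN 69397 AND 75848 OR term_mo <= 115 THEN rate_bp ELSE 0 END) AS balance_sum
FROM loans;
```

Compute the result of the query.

loan_id=500: ✓ → 567
loan_id=501: ✗
loan_id=502: ✗
loan_id=503: ✗
loan_id=504: ✗
loan_id=505: ✓ → 2092
loan_id=506: ✗
loan_id=507: ✓ → 586
loan_id=508: ✗
loan_id=509: ✓ → 826
loan_id=510: ✓ → 340
balance_sum = 567 + 2092 + 586 + 826 + 340 = 4411

4411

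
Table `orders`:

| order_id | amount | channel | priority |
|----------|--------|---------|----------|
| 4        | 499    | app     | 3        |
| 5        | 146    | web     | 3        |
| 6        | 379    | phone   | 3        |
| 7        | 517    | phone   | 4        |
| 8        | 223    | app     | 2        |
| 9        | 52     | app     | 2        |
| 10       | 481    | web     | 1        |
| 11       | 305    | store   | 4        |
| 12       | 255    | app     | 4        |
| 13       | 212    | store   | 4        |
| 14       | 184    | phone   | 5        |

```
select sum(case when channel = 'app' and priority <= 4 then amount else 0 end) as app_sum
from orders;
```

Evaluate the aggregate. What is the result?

1029

order_id=4: ✓ → 499
order_id=5: ✗
order_id=6: ✗
order_id=7: ✗
order_id=8: ✓ → 223
order_id=9: ✓ → 52
order_id=10: ✗
order_id=11: ✗
order_id=12: ✓ → 255
order_id=13: ✗
order_id=14: ✗
app_sum = 499 + 223 + 52 + 255 = 1029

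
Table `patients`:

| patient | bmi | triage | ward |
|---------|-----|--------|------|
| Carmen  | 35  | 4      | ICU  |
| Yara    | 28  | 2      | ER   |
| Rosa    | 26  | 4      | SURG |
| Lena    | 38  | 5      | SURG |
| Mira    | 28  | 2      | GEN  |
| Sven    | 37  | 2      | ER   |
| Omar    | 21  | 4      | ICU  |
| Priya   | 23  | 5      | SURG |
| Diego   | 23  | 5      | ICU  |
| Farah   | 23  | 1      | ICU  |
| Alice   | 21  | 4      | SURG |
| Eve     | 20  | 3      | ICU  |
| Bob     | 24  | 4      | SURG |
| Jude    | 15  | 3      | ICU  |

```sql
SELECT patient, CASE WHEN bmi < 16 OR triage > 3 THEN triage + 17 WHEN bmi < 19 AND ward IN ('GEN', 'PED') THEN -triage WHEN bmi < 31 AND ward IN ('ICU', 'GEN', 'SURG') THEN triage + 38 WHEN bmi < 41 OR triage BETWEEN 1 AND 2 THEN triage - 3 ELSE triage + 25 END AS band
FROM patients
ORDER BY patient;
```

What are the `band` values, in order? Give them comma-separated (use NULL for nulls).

21, 21, 21, 22, 41, 39, 20, 22, 40, 21, 22, 21, -1, -1

patient=Alice: bmi < 16 OR triage > 3 → 21
patient=Bob: bmi < 16 OR triage > 3 → 21
patient=Carmen: bmi < 16 OR triage > 3 → 21
patient=Diego: bmi < 16 OR triage > 3 → 22
patient=Eve: bmi < 31 AND ward IN ('ICU', 'GEN', 'SURG') → 41
patient=Farah: bmi < 31 AND ward IN ('ICU', 'GEN', 'SURG') → 39
patient=Jude: bmi < 16 OR triage > 3 → 20
patient=Lena: bmi < 16 OR triage > 3 → 22
patient=Mira: bmi < 31 AND ward IN ('ICU', 'GEN', 'SURG') → 40
patient=Omar: bmi < 16 OR triage > 3 → 21
patient=Priya: bmi < 16 OR triage > 3 → 22
patient=Rosa: bmi < 16 OR triage > 3 → 21
patient=Sven: bmi < 41 OR triage BETWEEN 1 AND 2 → -1
patient=Yara: bmi < 41 OR triage BETWEEN 1 AND 2 → -1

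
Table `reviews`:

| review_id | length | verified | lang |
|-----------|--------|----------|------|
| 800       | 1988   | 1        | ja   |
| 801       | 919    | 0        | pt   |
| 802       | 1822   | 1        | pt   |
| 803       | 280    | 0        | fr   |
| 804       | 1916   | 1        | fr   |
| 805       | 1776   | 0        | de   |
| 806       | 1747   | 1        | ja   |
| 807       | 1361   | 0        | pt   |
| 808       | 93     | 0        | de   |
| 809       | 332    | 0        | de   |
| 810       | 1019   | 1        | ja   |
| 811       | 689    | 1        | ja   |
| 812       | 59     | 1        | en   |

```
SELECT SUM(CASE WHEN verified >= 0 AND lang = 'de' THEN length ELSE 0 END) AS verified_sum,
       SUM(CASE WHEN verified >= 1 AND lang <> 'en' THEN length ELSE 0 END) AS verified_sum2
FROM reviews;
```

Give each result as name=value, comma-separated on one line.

verified_sum=2201, verified_sum2=9181

[verified_sum: verified >= 0 AND lang = 'de']
review_id=800: ✗
review_id=801: ✗
review_id=802: ✗
review_id=803: ✗
review_id=804: ✗
review_id=805: ✓ → 1776
review_id=806: ✗
review_id=807: ✗
review_id=808: ✓ → 93
review_id=809: ✓ → 332
review_id=810: ✗
review_id=811: ✗
review_id=812: ✗
verified_sum = 1776 + 93 + 332 = 2201
—
[verified_sum2: verified >= 1 AND lang <> 'en']
review_id=800: ✓ → 1988
review_id=801: ✗
review_id=802: ✓ → 1822
review_id=803: ✗
review_id=804: ✓ → 1916
review_id=805: ✗
review_id=806: ✓ → 1747
review_id=807: ✗
review_id=808: ✗
review_id=809: ✗
review_id=810: ✓ → 1019
review_id=811: ✓ → 689
review_id=812: ✗
verified_sum2 = 1988 + 1822 + 1916 + 1747 + 1019 + 689 = 9181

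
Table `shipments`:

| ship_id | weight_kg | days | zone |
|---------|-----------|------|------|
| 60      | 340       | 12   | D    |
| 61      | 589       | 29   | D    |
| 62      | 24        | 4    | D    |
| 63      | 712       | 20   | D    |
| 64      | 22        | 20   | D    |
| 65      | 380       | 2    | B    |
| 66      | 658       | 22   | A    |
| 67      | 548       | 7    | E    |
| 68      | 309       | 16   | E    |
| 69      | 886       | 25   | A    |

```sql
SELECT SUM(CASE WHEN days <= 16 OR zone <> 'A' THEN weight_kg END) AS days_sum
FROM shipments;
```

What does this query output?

ship_id=60: ✓ → 340
ship_id=61: ✓ → 589
ship_id=62: ✓ → 24
ship_id=63: ✓ → 712
ship_id=64: ✓ → 22
ship_id=65: ✓ → 380
ship_id=66: ✗
ship_id=67: ✓ → 548
ship_id=68: ✓ → 309
ship_id=69: ✗
days_sum = 340 + 589 + 24 + 712 + 22 + 380 + 548 + 309 = 2924

2924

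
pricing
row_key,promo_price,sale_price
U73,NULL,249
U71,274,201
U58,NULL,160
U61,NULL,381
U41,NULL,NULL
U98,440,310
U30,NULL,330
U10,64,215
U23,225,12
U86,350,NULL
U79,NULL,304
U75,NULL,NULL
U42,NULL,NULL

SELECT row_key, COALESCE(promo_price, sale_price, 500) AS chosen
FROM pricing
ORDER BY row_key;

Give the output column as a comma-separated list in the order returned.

64, 225, 330, 500, 500, 160, 381, 274, 249, 500, 304, 350, 440

row_key=U10: promo_price=64 → 64
row_key=U23: promo_price=225 → 225
row_key=U30: promo_price=NULL, sale_price=330 → 330
row_key=U41: promo_price=NULL, sale_price=NULL, → literal 500 → 500
row_key=U42: promo_price=NULL, sale_price=NULL, → literal 500 → 500
row_key=U58: promo_price=NULL, sale_price=160 → 160
row_key=U61: promo_price=NULL, sale_price=381 → 381
row_key=U71: promo_price=274 → 274
row_key=U73: promo_price=NULL, sale_price=249 → 249
row_key=U75: promo_price=NULL, sale_price=NULL, → literal 500 → 500
row_key=U79: promo_price=NULL, sale_price=304 → 304
row_key=U86: promo_price=350 → 350
row_key=U98: promo_price=440 → 440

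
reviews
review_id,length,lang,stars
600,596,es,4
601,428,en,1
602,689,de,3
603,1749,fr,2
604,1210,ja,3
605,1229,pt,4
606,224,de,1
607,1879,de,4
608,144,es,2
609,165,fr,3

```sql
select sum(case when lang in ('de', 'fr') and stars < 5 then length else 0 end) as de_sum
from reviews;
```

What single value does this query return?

review_id=600: ✗
review_id=601: ✗
review_id=602: ✓ → 689
review_id=603: ✓ → 1749
review_id=604: ✗
review_id=605: ✗
review_id=606: ✓ → 224
review_id=607: ✓ → 1879
review_id=608: ✗
review_id=609: ✓ → 165
de_sum = 689 + 1749 + 224 + 1879 + 165 = 4706

4706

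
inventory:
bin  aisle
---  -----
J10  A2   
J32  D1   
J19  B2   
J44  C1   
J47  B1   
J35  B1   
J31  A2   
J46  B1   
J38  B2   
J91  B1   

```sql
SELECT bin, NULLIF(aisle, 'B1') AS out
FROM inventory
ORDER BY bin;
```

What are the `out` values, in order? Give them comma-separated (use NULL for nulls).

A2, B2, A2, D1, NULL, B2, C1, NULL, NULL, NULL

bin=J10: aisle=A2 vs B1: differ → A2
bin=J19: aisle=B2 vs B1: differ → B2
bin=J31: aisle=A2 vs B1: differ → A2
bin=J32: aisle=D1 vs B1: differ → D1
bin=J35: aisle=B1 vs B1: equal → NULL
bin=J38: aisle=B2 vs B1: differ → B2
bin=J44: aisle=C1 vs B1: differ → C1
bin=J46: aisle=B1 vs B1: equal → NULL
bin=J47: aisle=B1 vs B1: equal → NULL
bin=J91: aisle=B1 vs B1: equal → NULL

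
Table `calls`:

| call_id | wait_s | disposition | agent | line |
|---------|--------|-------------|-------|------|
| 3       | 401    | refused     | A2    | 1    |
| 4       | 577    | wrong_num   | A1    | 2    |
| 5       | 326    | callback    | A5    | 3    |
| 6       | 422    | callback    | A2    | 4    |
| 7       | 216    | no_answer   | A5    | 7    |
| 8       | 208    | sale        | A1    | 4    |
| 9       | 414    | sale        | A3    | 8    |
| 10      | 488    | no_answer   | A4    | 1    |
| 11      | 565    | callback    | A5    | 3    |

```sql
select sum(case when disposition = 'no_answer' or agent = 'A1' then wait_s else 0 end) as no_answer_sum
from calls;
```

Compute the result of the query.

1489

call_id=3: ✗
call_id=4: ✓ → 577
call_id=5: ✗
call_id=6: ✗
call_id=7: ✓ → 216
call_id=8: ✓ → 208
call_id=9: ✗
call_id=10: ✓ → 488
call_id=11: ✗
no_answer_sum = 577 + 216 + 208 + 488 = 1489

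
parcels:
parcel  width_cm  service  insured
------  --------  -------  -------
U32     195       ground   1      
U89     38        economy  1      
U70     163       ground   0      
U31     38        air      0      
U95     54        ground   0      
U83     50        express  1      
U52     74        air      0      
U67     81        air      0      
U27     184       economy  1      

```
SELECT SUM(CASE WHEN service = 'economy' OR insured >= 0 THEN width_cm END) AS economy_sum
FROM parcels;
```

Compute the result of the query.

parcel=U32: ✓ → 195
parcel=U89: ✓ → 38
parcel=U70: ✓ → 163
parcel=U31: ✓ → 38
parcel=U95: ✓ → 54
parcel=U83: ✓ → 50
parcel=U52: ✓ → 74
parcel=U67: ✓ → 81
parcel=U27: ✓ → 184
economy_sum = 195 + 38 + 163 + 38 + 54 + 50 + 74 + 81 + 184 = 877

877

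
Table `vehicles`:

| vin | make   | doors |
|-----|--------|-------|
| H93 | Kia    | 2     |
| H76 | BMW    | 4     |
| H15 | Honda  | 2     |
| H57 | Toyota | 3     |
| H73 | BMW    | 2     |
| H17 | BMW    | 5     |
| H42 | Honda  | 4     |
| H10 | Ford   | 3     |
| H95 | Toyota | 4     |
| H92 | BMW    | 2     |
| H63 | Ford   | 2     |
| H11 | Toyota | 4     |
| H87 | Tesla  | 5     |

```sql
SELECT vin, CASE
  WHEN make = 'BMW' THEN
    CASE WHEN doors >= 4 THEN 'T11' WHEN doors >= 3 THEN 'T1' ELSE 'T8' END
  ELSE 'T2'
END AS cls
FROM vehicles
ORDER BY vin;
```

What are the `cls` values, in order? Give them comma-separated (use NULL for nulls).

vin=H10: make='Ford' → outer ELSE → T2
vin=H11: make='Toyota' → outer ELSE → T2
vin=H15: make='Honda' → outer ELSE → T2
vin=H17: make='BMW' → inner[doors >= 4] → T11
vin=H42: make='Honda' → outer ELSE → T2
vin=H57: make='Toyota' → outer ELSE → T2
vin=H63: make='Ford' → outer ELSE → T2
vin=H73: make='BMW' → inner[ELSE] → T8
vin=H76: make='BMW' → inner[doors >= 4] → T11
vin=H87: make='Tesla' → outer ELSE → T2
vin=H92: make='BMW' → inner[ELSE] → T8
vin=H93: make='Kia' → outer ELSE → T2
vin=H95: make='Toyota' → outer ELSE → T2

T2, T2, T2, T11, T2, T2, T2, T8, T11, T2, T8, T2, T2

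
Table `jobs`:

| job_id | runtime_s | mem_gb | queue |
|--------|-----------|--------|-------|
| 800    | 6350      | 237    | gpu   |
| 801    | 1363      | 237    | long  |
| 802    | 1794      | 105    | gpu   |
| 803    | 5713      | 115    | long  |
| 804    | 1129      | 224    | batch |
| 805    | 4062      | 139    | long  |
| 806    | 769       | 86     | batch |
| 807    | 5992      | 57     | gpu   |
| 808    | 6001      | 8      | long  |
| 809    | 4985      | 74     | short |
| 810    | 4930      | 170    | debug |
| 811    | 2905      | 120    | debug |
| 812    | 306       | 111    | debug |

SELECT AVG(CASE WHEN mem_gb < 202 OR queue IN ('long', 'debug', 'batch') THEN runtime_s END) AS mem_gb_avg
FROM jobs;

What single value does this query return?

3329.0833333333

job_id=800: ✗
job_id=801: ✓ → 1363
job_id=802: ✓ → 1794
job_id=803: ✓ → 5713
job_id=804: ✓ → 1129
job_id=805: ✓ → 4062
job_id=806: ✓ → 769
job_id=807: ✓ → 5992
job_id=808: ✓ → 6001
job_id=809: ✓ → 4985
job_id=810: ✓ → 4930
job_id=811: ✓ → 2905
job_id=812: ✓ → 306
mem_gb_avg = (1363 + 1794 + 5713 + 1129 + 4062 + 769 + 5992 + 6001 + 4985 + 4930 + 2905 + 306) / 12 = 3329.0833333333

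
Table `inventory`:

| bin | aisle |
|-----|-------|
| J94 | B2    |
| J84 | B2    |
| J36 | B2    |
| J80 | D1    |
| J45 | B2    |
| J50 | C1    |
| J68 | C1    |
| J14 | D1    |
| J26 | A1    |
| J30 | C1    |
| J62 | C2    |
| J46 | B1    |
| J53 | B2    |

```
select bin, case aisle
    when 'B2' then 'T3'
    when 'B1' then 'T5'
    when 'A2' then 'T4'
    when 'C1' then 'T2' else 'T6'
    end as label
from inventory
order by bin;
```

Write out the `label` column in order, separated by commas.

T6, T6, T2, T3, T3, T5, T2, T3, T6, T2, T6, T3, T3

bin=J14: ELSE → T6
bin=J26: ELSE → T6
bin=J30: aisle='C1' → T2
bin=J36: aisle='B2' → T3
bin=J45: aisle='B2' → T3
bin=J46: aisle='B1' → T5
bin=J50: aisle='C1' → T2
bin=J53: aisle='B2' → T3
bin=J62: ELSE → T6
bin=J68: aisle='C1' → T2
bin=J80: ELSE → T6
bin=J84: aisle='B2' → T3
bin=J94: aisle='B2' → T3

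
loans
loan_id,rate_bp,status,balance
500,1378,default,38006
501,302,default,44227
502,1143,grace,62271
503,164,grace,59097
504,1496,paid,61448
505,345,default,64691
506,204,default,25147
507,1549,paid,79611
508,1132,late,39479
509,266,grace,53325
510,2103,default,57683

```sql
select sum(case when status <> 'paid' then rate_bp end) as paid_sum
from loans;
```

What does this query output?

7037

loan_id=500: ✓ → 1378
loan_id=501: ✓ → 302
loan_id=502: ✓ → 1143
loan_id=503: ✓ → 164
loan_id=504: ✗
loan_id=505: ✓ → 345
loan_id=506: ✓ → 204
loan_id=507: ✗
loan_id=508: ✓ → 1132
loan_id=509: ✓ → 266
loan_id=510: ✓ → 2103
paid_sum = 1378 + 302 + 1143 + 164 + 345 + 204 + 1132 + 266 + 2103 = 7037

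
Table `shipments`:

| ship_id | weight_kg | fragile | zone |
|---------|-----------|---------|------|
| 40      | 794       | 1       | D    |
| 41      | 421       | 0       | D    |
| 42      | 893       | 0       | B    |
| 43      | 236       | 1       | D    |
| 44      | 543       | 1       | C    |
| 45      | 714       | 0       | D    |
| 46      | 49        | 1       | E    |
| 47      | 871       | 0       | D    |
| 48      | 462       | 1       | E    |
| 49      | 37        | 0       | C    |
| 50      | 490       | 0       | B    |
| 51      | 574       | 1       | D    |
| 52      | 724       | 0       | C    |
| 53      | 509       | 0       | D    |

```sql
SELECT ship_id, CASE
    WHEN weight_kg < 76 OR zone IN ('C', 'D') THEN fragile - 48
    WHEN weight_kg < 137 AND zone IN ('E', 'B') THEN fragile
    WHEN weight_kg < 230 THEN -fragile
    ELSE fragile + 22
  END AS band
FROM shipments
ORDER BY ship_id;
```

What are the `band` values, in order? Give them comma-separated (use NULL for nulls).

ship_id=40: weight_kg < 76 OR zone IN ('C', 'D') → -47
ship_id=41: weight_kg < 76 OR zone IN ('C', 'D') → -48
ship_id=42: ELSE → 22
ship_id=43: weight_kg < 76 OR zone IN ('C', 'D') → -47
ship_id=44: weight_kg < 76 OR zone IN ('C', 'D') → -47
ship_id=45: weight_kg < 76 OR zone IN ('C', 'D') → -48
ship_id=46: weight_kg < 76 OR zone IN ('C', 'D') → -47
ship_id=47: weight_kg < 76 OR zone IN ('C', 'D') → -48
ship_id=48: ELSE → 23
ship_id=49: weight_kg < 76 OR zone IN ('C', 'D') → -48
ship_id=50: ELSE → 22
ship_id=51: weight_kg < 76 OR zone IN ('C', 'D') → -47
ship_id=52: weight_kg < 76 OR zone IN ('C', 'D') → -48
ship_id=53: weight_kg < 76 OR zone IN ('C', 'D') → -48

-47, -48, 22, -47, -47, -48, -47, -48, 23, -48, 22, -47, -48, -48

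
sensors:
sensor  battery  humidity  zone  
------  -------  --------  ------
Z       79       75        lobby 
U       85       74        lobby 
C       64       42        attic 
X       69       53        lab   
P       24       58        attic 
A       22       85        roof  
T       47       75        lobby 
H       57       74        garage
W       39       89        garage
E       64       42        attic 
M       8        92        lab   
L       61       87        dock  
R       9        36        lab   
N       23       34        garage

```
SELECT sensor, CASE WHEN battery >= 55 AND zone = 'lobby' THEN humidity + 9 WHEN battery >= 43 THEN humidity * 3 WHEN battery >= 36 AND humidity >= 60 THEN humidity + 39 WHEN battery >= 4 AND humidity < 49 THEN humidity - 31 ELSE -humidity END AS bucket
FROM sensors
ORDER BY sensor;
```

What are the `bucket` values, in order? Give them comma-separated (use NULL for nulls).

-85, 126, 126, 222, 261, -92, 3, -58, 5, 225, 83, 128, 159, 84

sensor=A: ELSE → -85
sensor=C: battery >= 43 → 126
sensor=E: battery >= 43 → 126
sensor=H: battery >= 43 → 222
sensor=L: battery >= 43 → 261
sensor=M: ELSE → -92
sensor=N: battery >= 4 AND humidity < 49 → 3
sensor=P: ELSE → -58
sensor=R: battery >= 4 AND humidity < 49 → 5
sensor=T: battery >= 43 → 225
sensor=U: battery >= 55 AND zone = 'lobby' → 83
sensor=W: battery >= 36 AND humidity >= 60 → 128
sensor=X: battery >= 43 → 159
sensor=Z: battery >= 55 AND zone = 'lobby' → 84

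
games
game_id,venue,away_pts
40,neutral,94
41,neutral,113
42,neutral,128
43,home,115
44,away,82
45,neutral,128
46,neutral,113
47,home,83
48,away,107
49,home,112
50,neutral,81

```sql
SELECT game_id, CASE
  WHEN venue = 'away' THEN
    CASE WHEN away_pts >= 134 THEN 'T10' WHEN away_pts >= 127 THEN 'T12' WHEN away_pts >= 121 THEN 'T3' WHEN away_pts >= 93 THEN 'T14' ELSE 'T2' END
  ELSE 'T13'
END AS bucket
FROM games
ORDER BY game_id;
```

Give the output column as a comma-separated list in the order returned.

game_id=40: venue='neutral' → outer ELSE → T13
game_id=41: venue='neutral' → outer ELSE → T13
game_id=42: venue='neutral' → outer ELSE → T13
game_id=43: venue='home' → outer ELSE → T13
game_id=44: venue='away' → inner[ELSE] → T2
game_id=45: venue='neutral' → outer ELSE → T13
game_id=46: venue='neutral' → outer ELSE → T13
game_id=47: venue='home' → outer ELSE → T13
game_id=48: venue='away' → inner[away_pts >= 93] → T14
game_id=49: venue='home' → outer ELSE → T13
game_id=50: venue='neutral' → outer ELSE → T13

T13, T13, T13, T13, T2, T13, T13, T13, T14, T13, T13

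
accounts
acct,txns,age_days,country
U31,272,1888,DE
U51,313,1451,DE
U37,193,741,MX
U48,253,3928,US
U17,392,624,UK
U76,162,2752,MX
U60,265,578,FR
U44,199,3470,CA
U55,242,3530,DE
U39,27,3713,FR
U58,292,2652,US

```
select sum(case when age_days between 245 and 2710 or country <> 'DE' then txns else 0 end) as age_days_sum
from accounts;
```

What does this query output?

2368

acct=U31: ✓ → 272
acct=U51: ✓ → 313
acct=U37: ✓ → 193
acct=U48: ✓ → 253
acct=U17: ✓ → 392
acct=U76: ✓ → 162
acct=U60: ✓ → 265
acct=U44: ✓ → 199
acct=U55: ✗
acct=U39: ✓ → 27
acct=U58: ✓ → 292
age_days_sum = 272 + 313 + 193 + 253 + 392 + 162 + 265 + 199 + 27 + 292 = 2368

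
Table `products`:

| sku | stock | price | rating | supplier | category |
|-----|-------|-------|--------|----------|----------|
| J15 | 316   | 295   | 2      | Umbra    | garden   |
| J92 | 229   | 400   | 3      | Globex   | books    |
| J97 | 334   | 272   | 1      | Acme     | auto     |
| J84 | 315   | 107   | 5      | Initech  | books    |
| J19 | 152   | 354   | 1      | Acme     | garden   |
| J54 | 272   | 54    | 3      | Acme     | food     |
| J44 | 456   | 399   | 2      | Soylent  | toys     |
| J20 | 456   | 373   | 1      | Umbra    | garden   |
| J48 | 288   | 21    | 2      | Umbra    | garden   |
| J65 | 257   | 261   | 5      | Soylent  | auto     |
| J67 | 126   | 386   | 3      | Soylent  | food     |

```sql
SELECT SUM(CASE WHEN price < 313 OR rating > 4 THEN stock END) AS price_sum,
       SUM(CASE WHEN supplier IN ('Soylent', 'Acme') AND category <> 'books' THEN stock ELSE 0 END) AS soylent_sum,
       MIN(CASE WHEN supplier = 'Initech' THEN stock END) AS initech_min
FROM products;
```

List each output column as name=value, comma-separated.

price_sum=1782, soylent_sum=1597, initech_min=315

[price_sum: price < 313 OR rating > 4]
sku=J15: ✓ → 316
sku=J92: ✗
sku=J97: ✓ → 334
sku=J84: ✓ → 315
sku=J19: ✗
sku=J54: ✓ → 272
sku=J44: ✗
sku=J20: ✗
sku=J48: ✓ → 288
sku=J65: ✓ → 257
sku=J67: ✗
price_sum = 316 + 334 + 315 + 272 + 288 + 257 = 1782
—
[soylent_sum: supplier IN ('Soylent', 'Acme') AND category <> 'books']
sku=J15: ✗
sku=J92: ✗
sku=J97: ✓ → 334
sku=J84: ✗
sku=J19: ✓ → 152
sku=J54: ✓ → 272
sku=J44: ✓ → 456
sku=J20: ✗
sku=J48: ✗
sku=J65: ✓ → 257
sku=J67: ✓ → 126
soylent_sum = 334 + 152 + 272 + 456 + 257 + 126 = 1597
—
[initech_min: supplier = 'Initech']
sku=J15: ✗
sku=J92: ✗
sku=J97: ✗
sku=J84: ✓ → 315
sku=J19: ✗
sku=J54: ✗
sku=J44: ✗
sku=J20: ✗
sku=J48: ✗
sku=J65: ✗
sku=J67: ✗
initech_min = MIN(315) = 315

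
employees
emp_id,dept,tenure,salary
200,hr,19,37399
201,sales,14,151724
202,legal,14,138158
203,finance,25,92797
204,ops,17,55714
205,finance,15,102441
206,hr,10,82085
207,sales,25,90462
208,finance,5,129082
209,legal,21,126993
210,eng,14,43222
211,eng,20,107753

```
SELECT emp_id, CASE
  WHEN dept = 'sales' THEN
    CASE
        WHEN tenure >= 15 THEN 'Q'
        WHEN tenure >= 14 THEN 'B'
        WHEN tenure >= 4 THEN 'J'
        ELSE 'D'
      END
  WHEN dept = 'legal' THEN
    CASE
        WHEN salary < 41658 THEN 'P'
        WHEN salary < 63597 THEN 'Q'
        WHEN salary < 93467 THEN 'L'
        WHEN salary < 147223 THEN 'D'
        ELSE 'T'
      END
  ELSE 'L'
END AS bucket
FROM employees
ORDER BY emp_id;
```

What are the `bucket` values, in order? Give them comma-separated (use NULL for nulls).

L, B, D, L, L, L, L, Q, L, D, L, L

emp_id=200: dept='hr' → outer ELSE → L
emp_id=201: dept='sales' → inner[tenure >= 14] → B
emp_id=202: dept='legal' → inner[salary < 147223] → D
emp_id=203: dept='finance' → outer ELSE → L
emp_id=204: dept='ops' → outer ELSE → L
emp_id=205: dept='finance' → outer ELSE → L
emp_id=206: dept='hr' → outer ELSE → L
emp_id=207: dept='sales' → inner[tenure >= 15] → Q
emp_id=208: dept='finance' → outer ELSE → L
emp_id=209: dept='legal' → inner[salary < 147223] → D
emp_id=210: dept='eng' → outer ELSE → L
emp_id=211: dept='eng' → outer ELSE → L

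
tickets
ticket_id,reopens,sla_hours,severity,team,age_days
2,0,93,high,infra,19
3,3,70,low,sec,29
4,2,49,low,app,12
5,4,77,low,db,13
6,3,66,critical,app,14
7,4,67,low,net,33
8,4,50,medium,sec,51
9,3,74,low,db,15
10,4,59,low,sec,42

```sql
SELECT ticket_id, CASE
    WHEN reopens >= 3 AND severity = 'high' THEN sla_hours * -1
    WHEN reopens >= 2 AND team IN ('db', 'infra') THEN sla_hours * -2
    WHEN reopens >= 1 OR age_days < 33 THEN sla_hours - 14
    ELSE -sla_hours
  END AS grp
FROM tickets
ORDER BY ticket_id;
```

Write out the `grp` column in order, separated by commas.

79, 56, 35, -154, 52, 53, 36, -148, 45

ticket_id=2: reopens >= 1 OR age_days < 33 → 79
ticket_id=3: reopens >= 1 OR age_days < 33 → 56
ticket_id=4: reopens >= 1 OR age_days < 33 → 35
ticket_id=5: reopens >= 2 AND team IN ('db', 'infra') → -154
ticket_id=6: reopens >= 1 OR age_days < 33 → 52
ticket_id=7: reopens >= 1 OR age_days < 33 → 53
ticket_id=8: reopens >= 1 OR age_days < 33 → 36
ticket_id=9: reopens >= 2 AND team IN ('db', 'infra') → -148
ticket_id=10: reopens >= 1 OR age_days < 33 → 45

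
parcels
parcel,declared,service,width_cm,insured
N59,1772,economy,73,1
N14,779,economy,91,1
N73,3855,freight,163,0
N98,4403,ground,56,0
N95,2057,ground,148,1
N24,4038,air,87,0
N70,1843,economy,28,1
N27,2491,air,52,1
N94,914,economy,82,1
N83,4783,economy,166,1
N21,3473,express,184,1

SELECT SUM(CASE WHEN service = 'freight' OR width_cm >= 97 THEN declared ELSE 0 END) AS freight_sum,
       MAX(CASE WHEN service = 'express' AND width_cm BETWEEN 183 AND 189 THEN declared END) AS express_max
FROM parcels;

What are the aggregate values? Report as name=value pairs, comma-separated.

freight_sum=14168, express_max=3473

[freight_sum: service = 'freight' OR width_cm >= 97]
parcel=N59: ✗
parcel=N14: ✗
parcel=N73: ✓ → 3855
parcel=N98: ✗
parcel=N95: ✓ → 2057
parcel=N24: ✗
parcel=N70: ✗
parcel=N27: ✗
parcel=N94: ✗
parcel=N83: ✓ → 4783
parcel=N21: ✓ → 3473
freight_sum = 3855 + 2057 + 4783 + 3473 = 14168
—
[express_max: service = 'express' AND width_cm BETWEEN 183 AND 189]
parcel=N59: ✗
parcel=N14: ✗
parcel=N73: ✗
parcel=N98: ✗
parcel=N95: ✗
parcel=N24: ✗
parcel=N70: ✗
parcel=N27: ✗
parcel=N94: ✗
parcel=N83: ✗
parcel=N21: ✓ → 3473
express_max = MAX(3473) = 3473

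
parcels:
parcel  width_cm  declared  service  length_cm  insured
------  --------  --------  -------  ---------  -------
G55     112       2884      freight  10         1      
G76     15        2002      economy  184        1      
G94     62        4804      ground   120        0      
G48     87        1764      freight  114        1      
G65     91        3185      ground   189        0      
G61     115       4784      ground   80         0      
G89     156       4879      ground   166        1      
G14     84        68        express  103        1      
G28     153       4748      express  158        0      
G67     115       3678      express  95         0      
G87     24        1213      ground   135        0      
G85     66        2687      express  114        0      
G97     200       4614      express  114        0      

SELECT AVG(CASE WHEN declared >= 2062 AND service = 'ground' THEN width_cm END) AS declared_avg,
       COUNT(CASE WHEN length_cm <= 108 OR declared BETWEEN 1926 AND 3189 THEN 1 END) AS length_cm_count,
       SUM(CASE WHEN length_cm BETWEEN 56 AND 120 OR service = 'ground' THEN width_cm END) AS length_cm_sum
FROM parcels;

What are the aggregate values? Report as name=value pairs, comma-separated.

[declared_avg: declared >= 2062 AND service = 'ground']
parcel=G55: ✗
parcel=G76: ✗
parcel=G94: ✓ → 62
parcel=G48: ✗
parcel=G65: ✓ → 91
parcel=G61: ✓ → 115
parcel=G89: ✓ → 156
parcel=G14: ✗
parcel=G28: ✗
parcel=G67: ✗
parcel=G87: ✗
parcel=G85: ✗
parcel=G97: ✗
declared_avg = (62 + 91 + 115 + 156) / 4 = 106
—
[length_cm_count: length_cm <= 108 OR declared BETWEEN 1926 AND 3189]
parcel=G55: ✓ → 1
parcel=G76: ✓ → 1
parcel=G94: ✗
parcel=G48: ✗
parcel=G65: ✓ → 1
parcel=G61: ✓ → 1
parcel=G89: ✗
parcel=G14: ✓ → 1
parcel=G28: ✗
parcel=G67: ✓ → 1
parcel=G87: ✗
parcel=G85: ✓ → 1
parcel=G97: ✗
length_cm_count = COUNT(1, 1, 1, 1, 1, 1, 1) = 7
—
[length_cm_sum: length_cm BETWEEN 56 AND 120 OR service = 'ground']
parcel=G55: ✗
parcel=G76: ✗
parcel=G94: ✓ → 62
parcel=G48: ✓ → 87
parcel=G65: ✓ → 91
parcel=G61: ✓ → 115
parcel=G89: ✓ → 156
parcel=G14: ✓ → 84
parcel=G28: ✗
parcel=G67: ✓ → 115
parcel=G87: ✓ → 24
parcel=G85: ✓ → 66
parcel=G97: ✓ → 200
length_cm_sum = 62 + 87 + 91 + 115 + 156 + 84 + 115 + 24 + 66 + 200 = 1000

declared_avg=106, length_cm_count=7, length_cm_sum=1000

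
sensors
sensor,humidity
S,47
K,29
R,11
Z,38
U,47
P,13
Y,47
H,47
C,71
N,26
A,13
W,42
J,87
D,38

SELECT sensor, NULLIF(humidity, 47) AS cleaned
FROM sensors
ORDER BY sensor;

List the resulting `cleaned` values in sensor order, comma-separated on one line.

13, 71, 38, NULL, 87, 29, 26, 13, 11, NULL, NULL, 42, NULL, 38

sensor=A: humidity=13 vs 47: differ → 13
sensor=C: humidity=71 vs 47: differ → 71
sensor=D: humidity=38 vs 47: differ → 38
sensor=H: humidity=47 vs 47: equal → NULL
sensor=J: humidity=87 vs 47: differ → 87
sensor=K: humidity=29 vs 47: differ → 29
sensor=N: humidity=26 vs 47: differ → 26
sensor=P: humidity=13 vs 47: differ → 13
sensor=R: humidity=11 vs 47: differ → 11
sensor=S: humidity=47 vs 47: equal → NULL
sensor=U: humidity=47 vs 47: equal → NULL
sensor=W: humidity=42 vs 47: differ → 42
sensor=Y: humidity=47 vs 47: equal → NULL
sensor=Z: humidity=38 vs 47: differ → 38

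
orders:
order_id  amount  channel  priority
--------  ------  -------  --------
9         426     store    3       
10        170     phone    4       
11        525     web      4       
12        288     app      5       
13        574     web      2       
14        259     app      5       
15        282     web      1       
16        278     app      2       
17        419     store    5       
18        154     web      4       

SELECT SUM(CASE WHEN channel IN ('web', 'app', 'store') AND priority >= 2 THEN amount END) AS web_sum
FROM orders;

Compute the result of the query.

2923

order_id=9: ✓ → 426
order_id=10: ✗
order_id=11: ✓ → 525
order_id=12: ✓ → 288
order_id=13: ✓ → 574
order_id=14: ✓ → 259
order_id=15: ✗
order_id=16: ✓ → 278
order_id=17: ✓ → 419
order_id=18: ✓ → 154
web_sum = 426 + 525 + 288 + 574 + 259 + 278 + 419 + 154 = 2923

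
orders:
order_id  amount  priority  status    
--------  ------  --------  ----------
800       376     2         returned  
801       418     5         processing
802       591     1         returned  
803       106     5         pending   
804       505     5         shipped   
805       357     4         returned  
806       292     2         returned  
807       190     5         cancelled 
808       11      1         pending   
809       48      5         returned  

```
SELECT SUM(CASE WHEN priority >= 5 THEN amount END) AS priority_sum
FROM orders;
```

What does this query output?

order_id=800: ✗
order_id=801: ✓ → 418
order_id=802: ✗
order_id=803: ✓ → 106
order_id=804: ✓ → 505
order_id=805: ✗
order_id=806: ✗
order_id=807: ✓ → 190
order_id=808: ✗
order_id=809: ✓ → 48
priority_sum = 418 + 106 + 505 + 190 + 48 = 1267

1267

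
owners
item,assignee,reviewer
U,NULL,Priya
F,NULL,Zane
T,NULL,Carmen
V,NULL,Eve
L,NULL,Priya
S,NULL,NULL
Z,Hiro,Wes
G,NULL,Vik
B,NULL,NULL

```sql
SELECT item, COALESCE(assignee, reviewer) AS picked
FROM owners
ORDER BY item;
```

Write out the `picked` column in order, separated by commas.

NULL, Zane, Vik, Priya, NULL, Carmen, Priya, Eve, Hiro

item=B: assignee=NULL, reviewer=NULL (all NULL) → NULL
item=F: assignee=NULL, reviewer=Zane → Zane
item=G: assignee=NULL, reviewer=Vik → Vik
item=L: assignee=NULL, reviewer=Priya → Priya
item=S: assignee=NULL, reviewer=NULL (all NULL) → NULL
item=T: assignee=NULL, reviewer=Carmen → Carmen
item=U: assignee=NULL, reviewer=Priya → Priya
item=V: assignee=NULL, reviewer=Eve → Eve
item=Z: assignee=Hiro → Hiro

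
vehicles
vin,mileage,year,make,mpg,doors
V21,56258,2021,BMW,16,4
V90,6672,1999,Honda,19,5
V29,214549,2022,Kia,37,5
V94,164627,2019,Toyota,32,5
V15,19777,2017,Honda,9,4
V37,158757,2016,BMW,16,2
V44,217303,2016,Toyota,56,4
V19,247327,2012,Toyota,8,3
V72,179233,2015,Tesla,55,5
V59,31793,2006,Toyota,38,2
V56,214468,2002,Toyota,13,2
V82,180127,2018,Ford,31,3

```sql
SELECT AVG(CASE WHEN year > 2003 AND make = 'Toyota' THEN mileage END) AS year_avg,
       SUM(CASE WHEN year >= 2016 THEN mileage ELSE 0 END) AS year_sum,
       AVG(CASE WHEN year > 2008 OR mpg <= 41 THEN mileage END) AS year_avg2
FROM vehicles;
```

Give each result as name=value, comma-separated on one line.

[year_avg: year > 2003 AND make = 'Toyota']
vin=V21: ✗
vin=V90: ✗
vin=V29: ✗
vin=V94: ✓ → 164627
vin=V15: ✗
vin=V37: ✗
vin=V44: ✓ → 217303
vin=V19: ✓ → 247327
vin=V72: ✗
vin=V59: ✓ → 31793
vin=V56: ✗
vin=V82: ✗
year_avg = (164627 + 217303 + 247327 + 31793) / 4 = 165262.5
—
[year_sum: year >= 2016]
vin=V21: ✓ → 56258
vin=V90: ✗
vin=V29: ✓ → 214549
vin=V94: ✓ → 164627
vin=V15: ✓ → 19777
vin=V37: ✓ → 158757
vin=V44: ✓ → 217303
vin=V19: ✗
vin=V72: ✗
vin=V59: ✗
vin=V56: ✗
vin=V82: ✓ → 180127
year_sum = 56258 + 214549 + 164627 + 19777 + 158757 + 217303 + 180127 = 1011398
—
[year_avg2: year > 2008 OR mpg <= 41]
vin=V21: ✓ → 56258
vin=V90: ✓ → 6672
vin=V29: ✓ → 214549
vin=V94: ✓ → 164627
vin=V15: ✓ → 19777
vin=V37: ✓ → 158757
vin=V44: ✓ → 217303
vin=V19: ✓ → 247327
vin=V72: ✓ → 179233
vin=V59: ✓ → 31793
vin=V56: ✓ → 214468
vin=V82: ✓ → 180127
year_avg2 = (56258 + 6672 + 214549 + 164627 + 19777 + 158757 + 217303 + 247327 + 179233 + 31793 + 214468 + 180127) / 12 = 140907.5833333333

year_avg=165262.5, year_sum=1011398, year_avg2=140907.5833333333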